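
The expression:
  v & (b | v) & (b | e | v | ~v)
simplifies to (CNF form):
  v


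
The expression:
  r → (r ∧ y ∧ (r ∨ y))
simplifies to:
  y ∨ ¬r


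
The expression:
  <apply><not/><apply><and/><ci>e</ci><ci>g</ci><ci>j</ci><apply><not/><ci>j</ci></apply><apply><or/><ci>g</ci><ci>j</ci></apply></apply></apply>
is always true.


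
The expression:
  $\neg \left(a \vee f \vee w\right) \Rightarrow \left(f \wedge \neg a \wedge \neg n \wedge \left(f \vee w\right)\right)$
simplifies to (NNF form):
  $a \vee f \vee w$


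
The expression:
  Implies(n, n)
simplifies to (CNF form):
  True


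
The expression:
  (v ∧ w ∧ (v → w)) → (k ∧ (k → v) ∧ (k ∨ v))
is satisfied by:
  {k: True, w: False, v: False}
  {w: False, v: False, k: False}
  {k: True, v: True, w: False}
  {v: True, w: False, k: False}
  {k: True, w: True, v: False}
  {w: True, k: False, v: False}
  {k: True, v: True, w: True}


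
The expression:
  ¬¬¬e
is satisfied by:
  {e: False}


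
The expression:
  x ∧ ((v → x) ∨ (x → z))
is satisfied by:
  {x: True}


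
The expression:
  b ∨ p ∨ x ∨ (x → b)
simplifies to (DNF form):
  True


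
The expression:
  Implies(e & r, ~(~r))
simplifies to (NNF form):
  True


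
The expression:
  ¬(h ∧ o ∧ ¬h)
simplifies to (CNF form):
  True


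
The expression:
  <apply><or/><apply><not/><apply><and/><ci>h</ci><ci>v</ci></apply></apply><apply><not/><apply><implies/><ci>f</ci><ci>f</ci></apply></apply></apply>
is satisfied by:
  {h: False, v: False}
  {v: True, h: False}
  {h: True, v: False}


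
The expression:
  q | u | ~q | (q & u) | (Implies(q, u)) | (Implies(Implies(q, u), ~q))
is always true.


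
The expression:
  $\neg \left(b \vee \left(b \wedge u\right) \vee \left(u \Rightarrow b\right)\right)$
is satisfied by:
  {u: True, b: False}


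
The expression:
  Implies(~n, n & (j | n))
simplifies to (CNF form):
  n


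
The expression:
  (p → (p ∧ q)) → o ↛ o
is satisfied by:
  {p: True, q: False}


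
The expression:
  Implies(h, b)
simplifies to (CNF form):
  b | ~h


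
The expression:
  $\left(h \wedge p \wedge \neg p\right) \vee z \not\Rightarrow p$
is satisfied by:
  {z: True, p: False}


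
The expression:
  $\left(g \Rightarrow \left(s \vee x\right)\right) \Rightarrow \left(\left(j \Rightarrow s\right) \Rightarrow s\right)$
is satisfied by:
  {s: True, j: True, g: True, x: False}
  {s: True, j: True, g: False, x: False}
  {x: True, s: True, j: True, g: True}
  {x: True, s: True, j: True, g: False}
  {s: True, g: True, j: False, x: False}
  {s: True, g: False, j: False, x: False}
  {s: True, x: True, g: True, j: False}
  {s: True, x: True, g: False, j: False}
  {j: True, g: True, s: False, x: False}
  {j: True, s: False, g: False, x: False}
  {x: True, j: True, g: True, s: False}
  {x: True, j: True, s: False, g: False}
  {g: True, s: False, j: False, x: False}


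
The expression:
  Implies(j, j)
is always true.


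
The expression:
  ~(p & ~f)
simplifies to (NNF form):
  f | ~p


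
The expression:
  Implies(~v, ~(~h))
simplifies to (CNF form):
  h | v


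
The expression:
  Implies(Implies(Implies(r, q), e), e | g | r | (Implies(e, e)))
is always true.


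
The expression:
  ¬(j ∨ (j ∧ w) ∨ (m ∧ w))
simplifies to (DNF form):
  (¬j ∧ ¬m) ∨ (¬j ∧ ¬w)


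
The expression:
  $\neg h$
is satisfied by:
  {h: False}


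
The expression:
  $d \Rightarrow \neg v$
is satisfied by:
  {v: False, d: False}
  {d: True, v: False}
  {v: True, d: False}


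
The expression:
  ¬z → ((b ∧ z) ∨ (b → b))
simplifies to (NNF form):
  True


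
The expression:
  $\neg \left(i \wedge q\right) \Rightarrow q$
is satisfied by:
  {q: True}


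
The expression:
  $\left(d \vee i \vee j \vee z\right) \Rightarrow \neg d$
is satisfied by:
  {d: False}


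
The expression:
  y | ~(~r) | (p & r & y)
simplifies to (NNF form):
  r | y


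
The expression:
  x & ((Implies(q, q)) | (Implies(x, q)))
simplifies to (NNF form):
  x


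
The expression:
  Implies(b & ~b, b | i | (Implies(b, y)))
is always true.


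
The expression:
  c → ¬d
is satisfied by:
  {c: False, d: False}
  {d: True, c: False}
  {c: True, d: False}


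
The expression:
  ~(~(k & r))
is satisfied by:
  {r: True, k: True}


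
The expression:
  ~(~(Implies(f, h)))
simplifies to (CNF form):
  h | ~f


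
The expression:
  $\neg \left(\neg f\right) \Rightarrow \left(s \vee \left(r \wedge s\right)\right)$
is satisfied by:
  {s: True, f: False}
  {f: False, s: False}
  {f: True, s: True}


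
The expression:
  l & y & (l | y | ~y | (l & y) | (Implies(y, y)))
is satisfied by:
  {y: True, l: True}


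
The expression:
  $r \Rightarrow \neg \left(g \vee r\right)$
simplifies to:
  $\neg r$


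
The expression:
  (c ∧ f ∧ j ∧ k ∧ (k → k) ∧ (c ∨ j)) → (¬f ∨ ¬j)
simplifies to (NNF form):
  ¬c ∨ ¬f ∨ ¬j ∨ ¬k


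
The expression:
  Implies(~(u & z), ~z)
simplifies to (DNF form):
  u | ~z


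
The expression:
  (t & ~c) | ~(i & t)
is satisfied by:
  {c: False, t: False, i: False}
  {i: True, c: False, t: False}
  {t: True, c: False, i: False}
  {i: True, t: True, c: False}
  {c: True, i: False, t: False}
  {i: True, c: True, t: False}
  {t: True, c: True, i: False}


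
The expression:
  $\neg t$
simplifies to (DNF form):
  $\neg t$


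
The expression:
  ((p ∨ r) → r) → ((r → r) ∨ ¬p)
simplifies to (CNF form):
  True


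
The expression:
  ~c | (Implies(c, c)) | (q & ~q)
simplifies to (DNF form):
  True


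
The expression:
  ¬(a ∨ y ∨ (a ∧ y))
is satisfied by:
  {y: False, a: False}


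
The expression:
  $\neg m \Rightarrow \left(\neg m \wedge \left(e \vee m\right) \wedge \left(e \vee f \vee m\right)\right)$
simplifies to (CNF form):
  $e \vee m$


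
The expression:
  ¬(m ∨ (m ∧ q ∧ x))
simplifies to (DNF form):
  ¬m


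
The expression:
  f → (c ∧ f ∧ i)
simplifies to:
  (c ∧ i) ∨ ¬f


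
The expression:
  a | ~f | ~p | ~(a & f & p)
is always true.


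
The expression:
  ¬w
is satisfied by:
  {w: False}


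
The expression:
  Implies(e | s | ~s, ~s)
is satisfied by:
  {s: False}


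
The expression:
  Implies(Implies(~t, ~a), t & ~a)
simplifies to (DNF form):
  (a & ~t) | (t & ~a)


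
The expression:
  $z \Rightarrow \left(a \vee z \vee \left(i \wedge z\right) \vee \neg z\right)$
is always true.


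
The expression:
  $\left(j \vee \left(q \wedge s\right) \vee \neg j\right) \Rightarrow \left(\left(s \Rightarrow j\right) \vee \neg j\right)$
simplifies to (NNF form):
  $\text{True}$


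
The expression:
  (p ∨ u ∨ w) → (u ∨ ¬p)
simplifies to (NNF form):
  u ∨ ¬p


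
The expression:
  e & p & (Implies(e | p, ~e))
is never true.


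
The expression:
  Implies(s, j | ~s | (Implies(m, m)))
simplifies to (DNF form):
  True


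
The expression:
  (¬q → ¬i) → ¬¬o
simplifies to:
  o ∨ (i ∧ ¬q)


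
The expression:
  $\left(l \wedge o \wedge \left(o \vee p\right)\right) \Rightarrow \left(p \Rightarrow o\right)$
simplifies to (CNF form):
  $\text{True}$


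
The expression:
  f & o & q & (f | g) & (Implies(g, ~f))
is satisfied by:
  {f: True, o: True, q: True, g: False}


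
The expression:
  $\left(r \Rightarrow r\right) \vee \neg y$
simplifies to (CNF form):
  $\text{True}$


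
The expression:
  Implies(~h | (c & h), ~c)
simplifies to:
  ~c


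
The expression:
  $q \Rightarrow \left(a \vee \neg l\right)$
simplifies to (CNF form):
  $a \vee \neg l \vee \neg q$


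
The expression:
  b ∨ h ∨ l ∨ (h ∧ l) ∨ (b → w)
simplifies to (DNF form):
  True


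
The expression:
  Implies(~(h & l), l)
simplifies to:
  l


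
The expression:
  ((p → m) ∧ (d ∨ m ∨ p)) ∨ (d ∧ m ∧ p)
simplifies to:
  m ∨ (d ∧ ¬p)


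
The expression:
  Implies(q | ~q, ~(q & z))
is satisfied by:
  {q: False, z: False}
  {z: True, q: False}
  {q: True, z: False}


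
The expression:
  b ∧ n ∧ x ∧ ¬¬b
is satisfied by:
  {b: True, x: True, n: True}


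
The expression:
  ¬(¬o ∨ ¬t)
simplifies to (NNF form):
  o ∧ t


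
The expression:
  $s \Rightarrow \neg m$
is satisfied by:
  {s: False, m: False}
  {m: True, s: False}
  {s: True, m: False}


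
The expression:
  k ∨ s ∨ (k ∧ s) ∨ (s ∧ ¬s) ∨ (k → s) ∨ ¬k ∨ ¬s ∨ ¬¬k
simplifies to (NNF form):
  True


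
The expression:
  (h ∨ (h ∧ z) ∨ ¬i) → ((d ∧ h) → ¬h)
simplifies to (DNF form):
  ¬d ∨ ¬h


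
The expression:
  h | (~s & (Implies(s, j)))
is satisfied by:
  {h: True, s: False}
  {s: False, h: False}
  {s: True, h: True}


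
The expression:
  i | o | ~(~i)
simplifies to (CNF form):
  i | o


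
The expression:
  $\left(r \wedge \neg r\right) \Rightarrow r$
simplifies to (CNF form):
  $\text{True}$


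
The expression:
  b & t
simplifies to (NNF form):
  b & t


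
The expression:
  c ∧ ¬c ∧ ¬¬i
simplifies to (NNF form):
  False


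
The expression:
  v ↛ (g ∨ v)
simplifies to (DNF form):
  False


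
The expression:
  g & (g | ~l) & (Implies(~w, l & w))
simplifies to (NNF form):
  g & w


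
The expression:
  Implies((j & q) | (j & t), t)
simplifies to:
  t | ~j | ~q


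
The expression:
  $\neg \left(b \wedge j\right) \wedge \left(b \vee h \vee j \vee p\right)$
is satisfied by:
  {p: True, h: True, b: False, j: False}
  {p: True, h: False, b: False, j: False}
  {h: True, j: False, p: False, b: False}
  {j: True, p: True, h: True, b: False}
  {j: True, p: True, h: False, b: False}
  {j: True, h: True, p: False, b: False}
  {j: True, h: False, p: False, b: False}
  {b: True, p: True, h: True, j: False}
  {b: True, p: True, h: False, j: False}
  {b: True, h: True, p: False, j: False}
  {b: True, h: False, p: False, j: False}


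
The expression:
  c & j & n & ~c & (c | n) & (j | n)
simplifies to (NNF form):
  False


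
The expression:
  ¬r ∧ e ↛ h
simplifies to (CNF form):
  e ∧ ¬h ∧ ¬r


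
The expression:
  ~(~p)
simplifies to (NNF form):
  p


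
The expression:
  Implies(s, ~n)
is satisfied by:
  {s: False, n: False}
  {n: True, s: False}
  {s: True, n: False}


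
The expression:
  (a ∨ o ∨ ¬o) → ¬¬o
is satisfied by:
  {o: True}


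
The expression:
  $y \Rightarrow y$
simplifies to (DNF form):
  $\text{True}$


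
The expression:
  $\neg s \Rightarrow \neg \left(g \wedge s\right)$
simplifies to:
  $\text{True}$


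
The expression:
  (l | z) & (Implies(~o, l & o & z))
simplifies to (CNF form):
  o & (l | z)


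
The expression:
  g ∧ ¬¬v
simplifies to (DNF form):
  g ∧ v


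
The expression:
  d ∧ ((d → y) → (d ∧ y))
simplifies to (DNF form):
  d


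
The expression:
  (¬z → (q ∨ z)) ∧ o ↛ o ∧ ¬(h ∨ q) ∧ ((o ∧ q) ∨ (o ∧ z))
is never true.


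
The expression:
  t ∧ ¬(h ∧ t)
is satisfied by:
  {t: True, h: False}


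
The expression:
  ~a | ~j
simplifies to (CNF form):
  ~a | ~j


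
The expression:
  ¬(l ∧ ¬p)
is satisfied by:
  {p: True, l: False}
  {l: False, p: False}
  {l: True, p: True}


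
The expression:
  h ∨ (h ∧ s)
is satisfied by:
  {h: True}


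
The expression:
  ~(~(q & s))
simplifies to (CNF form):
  q & s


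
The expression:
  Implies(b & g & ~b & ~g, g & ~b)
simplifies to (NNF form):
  True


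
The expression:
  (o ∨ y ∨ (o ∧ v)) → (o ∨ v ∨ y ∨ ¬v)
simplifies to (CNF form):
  True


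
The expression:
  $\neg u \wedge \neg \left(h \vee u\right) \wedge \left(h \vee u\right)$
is never true.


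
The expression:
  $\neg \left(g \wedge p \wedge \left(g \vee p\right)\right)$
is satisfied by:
  {p: False, g: False}
  {g: True, p: False}
  {p: True, g: False}


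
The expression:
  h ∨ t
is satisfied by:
  {t: True, h: True}
  {t: True, h: False}
  {h: True, t: False}


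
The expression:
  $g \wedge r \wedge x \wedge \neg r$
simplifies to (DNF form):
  $\text{False}$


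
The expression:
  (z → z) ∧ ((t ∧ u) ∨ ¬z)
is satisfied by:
  {t: True, u: True, z: False}
  {t: True, u: False, z: False}
  {u: True, t: False, z: False}
  {t: False, u: False, z: False}
  {t: True, z: True, u: True}


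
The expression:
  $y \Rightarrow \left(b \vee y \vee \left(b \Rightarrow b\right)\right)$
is always true.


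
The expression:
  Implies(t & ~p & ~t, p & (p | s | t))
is always true.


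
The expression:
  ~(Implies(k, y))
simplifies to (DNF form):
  k & ~y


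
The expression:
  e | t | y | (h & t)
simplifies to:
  e | t | y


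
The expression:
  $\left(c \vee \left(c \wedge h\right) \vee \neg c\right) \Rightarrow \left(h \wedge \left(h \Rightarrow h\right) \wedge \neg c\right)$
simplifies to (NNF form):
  $h \wedge \neg c$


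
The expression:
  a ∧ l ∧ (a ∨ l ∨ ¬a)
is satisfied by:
  {a: True, l: True}


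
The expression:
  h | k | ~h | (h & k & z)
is always true.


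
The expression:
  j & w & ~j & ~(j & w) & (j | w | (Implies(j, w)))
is never true.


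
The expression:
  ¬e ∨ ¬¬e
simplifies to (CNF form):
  True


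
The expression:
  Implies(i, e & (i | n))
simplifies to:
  e | ~i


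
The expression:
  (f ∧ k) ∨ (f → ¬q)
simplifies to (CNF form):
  k ∨ ¬f ∨ ¬q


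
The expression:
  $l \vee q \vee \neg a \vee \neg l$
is always true.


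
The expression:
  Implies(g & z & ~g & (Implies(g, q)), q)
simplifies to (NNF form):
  True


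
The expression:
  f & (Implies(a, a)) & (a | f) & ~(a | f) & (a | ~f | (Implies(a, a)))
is never true.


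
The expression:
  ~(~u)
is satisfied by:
  {u: True}


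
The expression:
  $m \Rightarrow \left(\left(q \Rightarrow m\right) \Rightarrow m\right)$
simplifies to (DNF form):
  $\text{True}$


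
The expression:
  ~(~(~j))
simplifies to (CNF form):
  ~j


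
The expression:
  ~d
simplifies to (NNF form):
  ~d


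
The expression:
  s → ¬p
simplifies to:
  ¬p ∨ ¬s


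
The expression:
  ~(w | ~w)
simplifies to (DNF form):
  False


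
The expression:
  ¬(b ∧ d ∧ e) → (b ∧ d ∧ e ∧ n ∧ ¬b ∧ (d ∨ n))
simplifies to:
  b ∧ d ∧ e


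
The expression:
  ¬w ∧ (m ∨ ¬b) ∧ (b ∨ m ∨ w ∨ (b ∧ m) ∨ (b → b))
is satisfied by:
  {m: True, w: False, b: False}
  {w: False, b: False, m: False}
  {b: True, m: True, w: False}


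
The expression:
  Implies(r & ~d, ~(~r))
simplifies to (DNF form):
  True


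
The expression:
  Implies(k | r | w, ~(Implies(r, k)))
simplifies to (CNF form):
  ~k & (r | ~w)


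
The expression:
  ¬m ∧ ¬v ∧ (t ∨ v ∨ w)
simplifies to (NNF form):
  ¬m ∧ ¬v ∧ (t ∨ w)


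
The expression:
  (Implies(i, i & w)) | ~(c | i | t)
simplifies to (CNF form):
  w | ~i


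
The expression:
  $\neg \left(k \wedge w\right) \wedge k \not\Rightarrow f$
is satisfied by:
  {k: True, w: False, f: False}


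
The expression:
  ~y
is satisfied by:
  {y: False}


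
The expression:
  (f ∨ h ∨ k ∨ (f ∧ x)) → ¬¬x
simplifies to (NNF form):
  x ∨ (¬f ∧ ¬h ∧ ¬k)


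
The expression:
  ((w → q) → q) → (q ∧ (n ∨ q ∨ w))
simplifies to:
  q ∨ ¬w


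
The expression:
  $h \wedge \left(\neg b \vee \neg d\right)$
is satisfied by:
  {h: True, d: False, b: False}
  {b: True, h: True, d: False}
  {d: True, h: True, b: False}


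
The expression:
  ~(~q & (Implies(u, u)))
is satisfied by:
  {q: True}


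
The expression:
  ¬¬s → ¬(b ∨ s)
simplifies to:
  ¬s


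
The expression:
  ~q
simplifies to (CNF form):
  ~q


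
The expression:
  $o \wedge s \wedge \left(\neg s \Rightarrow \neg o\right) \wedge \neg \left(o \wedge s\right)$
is never true.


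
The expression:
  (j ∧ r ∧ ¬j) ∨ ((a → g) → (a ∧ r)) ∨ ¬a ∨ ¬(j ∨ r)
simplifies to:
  r ∨ ¬a ∨ ¬g ∨ ¬j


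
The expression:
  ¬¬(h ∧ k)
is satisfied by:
  {h: True, k: True}


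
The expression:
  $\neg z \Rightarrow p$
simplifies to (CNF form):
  $p \vee z$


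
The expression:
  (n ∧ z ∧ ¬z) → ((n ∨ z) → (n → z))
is always true.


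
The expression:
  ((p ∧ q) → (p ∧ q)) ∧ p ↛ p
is never true.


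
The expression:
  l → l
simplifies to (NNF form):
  True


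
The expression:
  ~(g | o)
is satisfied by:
  {g: False, o: False}


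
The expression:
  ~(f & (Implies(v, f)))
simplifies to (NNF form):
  ~f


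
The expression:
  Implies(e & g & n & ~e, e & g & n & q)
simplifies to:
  True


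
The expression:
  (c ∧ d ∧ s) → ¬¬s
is always true.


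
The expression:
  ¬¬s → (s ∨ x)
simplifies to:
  True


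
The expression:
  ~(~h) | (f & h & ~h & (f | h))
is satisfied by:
  {h: True}


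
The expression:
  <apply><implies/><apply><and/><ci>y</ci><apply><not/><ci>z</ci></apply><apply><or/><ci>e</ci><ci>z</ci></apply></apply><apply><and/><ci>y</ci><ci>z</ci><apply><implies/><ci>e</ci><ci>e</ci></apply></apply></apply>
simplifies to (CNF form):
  <apply><or/><ci>z</ci><apply><not/><ci>e</ci></apply><apply><not/><ci>y</ci></apply></apply>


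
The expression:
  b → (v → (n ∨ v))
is always true.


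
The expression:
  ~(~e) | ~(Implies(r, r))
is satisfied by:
  {e: True}


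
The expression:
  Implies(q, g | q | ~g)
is always true.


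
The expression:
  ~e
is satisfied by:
  {e: False}


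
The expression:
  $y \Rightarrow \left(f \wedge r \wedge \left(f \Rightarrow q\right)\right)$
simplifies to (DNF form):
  $\left(f \wedge q \wedge r\right) \vee \neg y$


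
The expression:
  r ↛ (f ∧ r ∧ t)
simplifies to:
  r ∧ (¬f ∨ ¬t)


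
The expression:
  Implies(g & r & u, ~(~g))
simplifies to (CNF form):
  True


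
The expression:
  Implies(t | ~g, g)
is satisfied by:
  {g: True}


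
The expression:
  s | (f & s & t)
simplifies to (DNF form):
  s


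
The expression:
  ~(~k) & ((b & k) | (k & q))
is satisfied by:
  {b: True, q: True, k: True}
  {b: True, k: True, q: False}
  {q: True, k: True, b: False}


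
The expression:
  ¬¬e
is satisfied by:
  {e: True}


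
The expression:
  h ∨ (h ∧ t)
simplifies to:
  h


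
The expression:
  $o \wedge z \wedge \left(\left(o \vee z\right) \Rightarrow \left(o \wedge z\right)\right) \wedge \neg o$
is never true.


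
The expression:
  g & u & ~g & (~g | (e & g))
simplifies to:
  False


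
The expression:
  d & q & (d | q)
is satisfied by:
  {d: True, q: True}


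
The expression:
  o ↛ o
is never true.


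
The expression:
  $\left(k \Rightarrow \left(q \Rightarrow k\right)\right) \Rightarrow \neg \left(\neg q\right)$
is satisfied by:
  {q: True}


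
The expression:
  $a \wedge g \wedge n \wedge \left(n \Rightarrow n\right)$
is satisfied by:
  {a: True, g: True, n: True}


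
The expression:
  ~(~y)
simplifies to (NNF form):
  y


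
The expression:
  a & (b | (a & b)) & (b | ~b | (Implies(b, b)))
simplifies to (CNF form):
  a & b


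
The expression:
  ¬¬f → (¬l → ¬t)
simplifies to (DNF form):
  l ∨ ¬f ∨ ¬t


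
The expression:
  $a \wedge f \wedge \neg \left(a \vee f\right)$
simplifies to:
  $\text{False}$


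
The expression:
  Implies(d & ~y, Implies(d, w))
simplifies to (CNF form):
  w | y | ~d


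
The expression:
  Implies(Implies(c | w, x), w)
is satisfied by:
  {c: True, w: True, x: False}
  {w: True, x: False, c: False}
  {c: True, w: True, x: True}
  {w: True, x: True, c: False}
  {c: True, x: False, w: False}


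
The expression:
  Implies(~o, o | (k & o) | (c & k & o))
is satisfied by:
  {o: True}


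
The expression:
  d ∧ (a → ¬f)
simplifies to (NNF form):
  d ∧ (¬a ∨ ¬f)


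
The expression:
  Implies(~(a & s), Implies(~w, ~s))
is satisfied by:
  {a: True, w: True, s: False}
  {a: True, s: False, w: False}
  {w: True, s: False, a: False}
  {w: False, s: False, a: False}
  {a: True, w: True, s: True}
  {a: True, s: True, w: False}
  {w: True, s: True, a: False}


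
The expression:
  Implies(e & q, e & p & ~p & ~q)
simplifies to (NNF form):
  ~e | ~q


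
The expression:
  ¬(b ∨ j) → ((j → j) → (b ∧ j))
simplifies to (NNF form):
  b ∨ j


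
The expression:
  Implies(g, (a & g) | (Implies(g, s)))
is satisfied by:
  {a: True, s: True, g: False}
  {a: True, g: False, s: False}
  {s: True, g: False, a: False}
  {s: False, g: False, a: False}
  {a: True, s: True, g: True}
  {a: True, g: True, s: False}
  {s: True, g: True, a: False}


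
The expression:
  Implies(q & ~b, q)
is always true.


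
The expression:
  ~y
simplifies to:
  ~y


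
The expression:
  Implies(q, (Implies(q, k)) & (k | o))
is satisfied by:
  {k: True, q: False}
  {q: False, k: False}
  {q: True, k: True}


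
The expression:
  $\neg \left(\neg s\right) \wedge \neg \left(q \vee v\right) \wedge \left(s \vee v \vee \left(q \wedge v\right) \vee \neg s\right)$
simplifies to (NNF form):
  $s \wedge \neg q \wedge \neg v$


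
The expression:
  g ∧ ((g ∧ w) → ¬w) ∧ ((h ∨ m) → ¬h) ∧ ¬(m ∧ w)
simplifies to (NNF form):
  g ∧ ¬h ∧ ¬w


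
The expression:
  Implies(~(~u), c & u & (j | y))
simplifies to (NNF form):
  ~u | (c & j) | (c & y)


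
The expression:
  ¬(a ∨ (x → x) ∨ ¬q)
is never true.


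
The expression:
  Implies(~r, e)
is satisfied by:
  {r: True, e: True}
  {r: True, e: False}
  {e: True, r: False}


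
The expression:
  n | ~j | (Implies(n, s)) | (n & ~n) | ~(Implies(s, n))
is always true.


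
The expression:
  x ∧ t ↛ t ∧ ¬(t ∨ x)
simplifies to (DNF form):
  False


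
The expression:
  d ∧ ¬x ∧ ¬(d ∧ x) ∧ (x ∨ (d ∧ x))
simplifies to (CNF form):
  False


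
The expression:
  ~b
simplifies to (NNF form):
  ~b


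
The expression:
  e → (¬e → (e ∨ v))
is always true.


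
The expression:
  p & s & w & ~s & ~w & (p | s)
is never true.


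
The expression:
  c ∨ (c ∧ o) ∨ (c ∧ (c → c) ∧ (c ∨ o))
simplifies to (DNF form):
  c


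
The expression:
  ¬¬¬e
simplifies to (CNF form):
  ¬e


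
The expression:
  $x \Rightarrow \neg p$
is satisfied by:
  {p: False, x: False}
  {x: True, p: False}
  {p: True, x: False}


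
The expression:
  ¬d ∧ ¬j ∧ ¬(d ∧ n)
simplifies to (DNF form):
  ¬d ∧ ¬j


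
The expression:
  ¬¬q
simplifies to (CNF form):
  q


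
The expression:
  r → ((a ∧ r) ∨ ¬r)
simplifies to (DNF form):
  a ∨ ¬r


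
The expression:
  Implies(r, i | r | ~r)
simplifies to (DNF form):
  True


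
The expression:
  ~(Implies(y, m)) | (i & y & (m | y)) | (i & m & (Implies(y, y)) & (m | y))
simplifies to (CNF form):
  (i | y) & (m | y) & (i | ~m) & (m | ~m)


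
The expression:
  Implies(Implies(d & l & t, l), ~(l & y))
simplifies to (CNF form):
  ~l | ~y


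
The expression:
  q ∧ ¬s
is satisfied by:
  {q: True, s: False}


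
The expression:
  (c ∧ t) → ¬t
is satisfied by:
  {c: False, t: False}
  {t: True, c: False}
  {c: True, t: False}


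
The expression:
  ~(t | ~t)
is never true.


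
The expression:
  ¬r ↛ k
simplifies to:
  k ∨ ¬r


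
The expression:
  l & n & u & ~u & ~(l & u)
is never true.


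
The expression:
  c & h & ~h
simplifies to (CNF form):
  False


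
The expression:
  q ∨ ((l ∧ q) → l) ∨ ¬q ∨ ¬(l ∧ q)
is always true.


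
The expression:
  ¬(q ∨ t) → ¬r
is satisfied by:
  {t: True, q: True, r: False}
  {t: True, q: False, r: False}
  {q: True, t: False, r: False}
  {t: False, q: False, r: False}
  {t: True, r: True, q: True}
  {t: True, r: True, q: False}
  {r: True, q: True, t: False}


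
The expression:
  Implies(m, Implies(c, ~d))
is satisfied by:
  {m: False, d: False, c: False}
  {c: True, m: False, d: False}
  {d: True, m: False, c: False}
  {c: True, d: True, m: False}
  {m: True, c: False, d: False}
  {c: True, m: True, d: False}
  {d: True, m: True, c: False}


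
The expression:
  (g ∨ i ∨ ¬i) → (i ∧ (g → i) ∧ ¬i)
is never true.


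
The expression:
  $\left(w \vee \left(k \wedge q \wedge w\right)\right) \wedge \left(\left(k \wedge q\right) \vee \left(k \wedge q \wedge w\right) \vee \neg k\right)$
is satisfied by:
  {q: True, w: True, k: False}
  {w: True, k: False, q: False}
  {q: True, k: True, w: True}


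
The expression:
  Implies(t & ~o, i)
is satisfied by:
  {i: True, o: True, t: False}
  {i: True, t: False, o: False}
  {o: True, t: False, i: False}
  {o: False, t: False, i: False}
  {i: True, o: True, t: True}
  {i: True, t: True, o: False}
  {o: True, t: True, i: False}


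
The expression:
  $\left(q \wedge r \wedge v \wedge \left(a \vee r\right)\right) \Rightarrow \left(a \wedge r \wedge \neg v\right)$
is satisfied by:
  {v: False, q: False, r: False}
  {r: True, v: False, q: False}
  {q: True, v: False, r: False}
  {r: True, q: True, v: False}
  {v: True, r: False, q: False}
  {r: True, v: True, q: False}
  {q: True, v: True, r: False}


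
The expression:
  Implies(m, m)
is always true.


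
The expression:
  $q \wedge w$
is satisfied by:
  {w: True, q: True}


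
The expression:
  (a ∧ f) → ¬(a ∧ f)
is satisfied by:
  {a: False, f: False}
  {f: True, a: False}
  {a: True, f: False}


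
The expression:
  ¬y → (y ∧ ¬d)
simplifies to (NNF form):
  y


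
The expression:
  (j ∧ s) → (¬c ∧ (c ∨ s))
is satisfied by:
  {s: False, c: False, j: False}
  {j: True, s: False, c: False}
  {c: True, s: False, j: False}
  {j: True, c: True, s: False}
  {s: True, j: False, c: False}
  {j: True, s: True, c: False}
  {c: True, s: True, j: False}


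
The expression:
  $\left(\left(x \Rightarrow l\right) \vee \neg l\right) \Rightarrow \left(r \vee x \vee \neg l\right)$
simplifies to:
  $r \vee x \vee \neg l$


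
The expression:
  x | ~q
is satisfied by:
  {x: True, q: False}
  {q: False, x: False}
  {q: True, x: True}


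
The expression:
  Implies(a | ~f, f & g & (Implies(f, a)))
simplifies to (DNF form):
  (f & g) | (f & ~a)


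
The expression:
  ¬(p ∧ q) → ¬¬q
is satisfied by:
  {q: True}


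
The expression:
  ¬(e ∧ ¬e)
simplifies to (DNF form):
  True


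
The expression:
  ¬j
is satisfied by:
  {j: False}


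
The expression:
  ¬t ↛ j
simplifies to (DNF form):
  j ∨ ¬t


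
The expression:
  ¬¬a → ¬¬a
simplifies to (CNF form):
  True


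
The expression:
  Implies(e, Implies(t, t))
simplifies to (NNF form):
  True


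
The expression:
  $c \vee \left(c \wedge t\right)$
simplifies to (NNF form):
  $c$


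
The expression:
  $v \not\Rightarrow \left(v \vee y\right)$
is never true.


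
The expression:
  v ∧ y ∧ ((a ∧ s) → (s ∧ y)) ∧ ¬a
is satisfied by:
  {y: True, v: True, a: False}


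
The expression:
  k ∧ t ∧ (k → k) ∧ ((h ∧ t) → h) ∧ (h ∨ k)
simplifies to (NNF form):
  k ∧ t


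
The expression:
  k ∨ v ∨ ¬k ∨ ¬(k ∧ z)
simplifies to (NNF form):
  True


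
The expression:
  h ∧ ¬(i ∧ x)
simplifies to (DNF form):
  (h ∧ ¬i) ∨ (h ∧ ¬x)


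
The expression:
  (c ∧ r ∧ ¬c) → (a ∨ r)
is always true.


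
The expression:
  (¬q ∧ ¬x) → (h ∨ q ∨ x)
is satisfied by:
  {x: True, q: True, h: True}
  {x: True, q: True, h: False}
  {x: True, h: True, q: False}
  {x: True, h: False, q: False}
  {q: True, h: True, x: False}
  {q: True, h: False, x: False}
  {h: True, q: False, x: False}


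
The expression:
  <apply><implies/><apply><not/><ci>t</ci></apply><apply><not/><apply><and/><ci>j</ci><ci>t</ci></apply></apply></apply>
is always true.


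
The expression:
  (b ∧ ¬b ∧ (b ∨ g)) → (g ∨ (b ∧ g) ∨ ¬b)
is always true.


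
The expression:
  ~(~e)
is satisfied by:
  {e: True}


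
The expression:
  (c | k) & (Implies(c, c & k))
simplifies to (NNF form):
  k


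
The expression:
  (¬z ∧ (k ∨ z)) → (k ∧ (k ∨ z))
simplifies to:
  True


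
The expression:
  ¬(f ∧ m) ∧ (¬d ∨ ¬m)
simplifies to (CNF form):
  (¬d ∨ ¬m) ∧ (¬f ∨ ¬m)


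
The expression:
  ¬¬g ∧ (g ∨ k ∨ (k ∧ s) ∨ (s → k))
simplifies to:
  g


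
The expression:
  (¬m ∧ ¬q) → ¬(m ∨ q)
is always true.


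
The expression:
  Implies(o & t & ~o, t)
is always true.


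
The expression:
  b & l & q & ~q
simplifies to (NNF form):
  False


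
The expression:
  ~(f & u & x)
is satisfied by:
  {u: False, x: False, f: False}
  {f: True, u: False, x: False}
  {x: True, u: False, f: False}
  {f: True, x: True, u: False}
  {u: True, f: False, x: False}
  {f: True, u: True, x: False}
  {x: True, u: True, f: False}


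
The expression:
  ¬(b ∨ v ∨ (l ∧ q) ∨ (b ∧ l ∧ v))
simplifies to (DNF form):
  (¬b ∧ ¬l ∧ ¬v) ∨ (¬b ∧ ¬q ∧ ¬v)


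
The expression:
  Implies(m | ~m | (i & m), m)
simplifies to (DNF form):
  m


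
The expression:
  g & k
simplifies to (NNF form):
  g & k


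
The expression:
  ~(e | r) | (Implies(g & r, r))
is always true.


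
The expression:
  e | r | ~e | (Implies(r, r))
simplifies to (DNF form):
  True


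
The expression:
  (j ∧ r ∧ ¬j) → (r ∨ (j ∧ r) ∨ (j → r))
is always true.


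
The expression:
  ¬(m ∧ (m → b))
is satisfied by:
  {m: False, b: False}
  {b: True, m: False}
  {m: True, b: False}


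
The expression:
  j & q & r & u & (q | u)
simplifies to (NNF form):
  j & q & r & u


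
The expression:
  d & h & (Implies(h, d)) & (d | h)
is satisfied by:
  {h: True, d: True}


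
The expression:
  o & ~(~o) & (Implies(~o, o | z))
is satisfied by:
  {o: True}


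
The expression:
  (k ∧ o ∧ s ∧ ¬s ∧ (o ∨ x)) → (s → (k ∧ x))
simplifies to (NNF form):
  True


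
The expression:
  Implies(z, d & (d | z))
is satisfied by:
  {d: True, z: False}
  {z: False, d: False}
  {z: True, d: True}


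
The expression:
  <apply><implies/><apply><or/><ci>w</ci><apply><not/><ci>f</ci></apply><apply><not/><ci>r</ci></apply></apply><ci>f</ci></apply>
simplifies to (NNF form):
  <ci>f</ci>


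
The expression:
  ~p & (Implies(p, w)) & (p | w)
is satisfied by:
  {w: True, p: False}


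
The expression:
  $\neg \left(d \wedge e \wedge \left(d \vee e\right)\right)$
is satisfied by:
  {e: False, d: False}
  {d: True, e: False}
  {e: True, d: False}


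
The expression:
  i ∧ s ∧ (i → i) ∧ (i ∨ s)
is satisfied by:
  {i: True, s: True}


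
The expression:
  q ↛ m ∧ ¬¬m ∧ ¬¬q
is never true.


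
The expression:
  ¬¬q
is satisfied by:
  {q: True}


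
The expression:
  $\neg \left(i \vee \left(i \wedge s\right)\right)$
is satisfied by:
  {i: False}


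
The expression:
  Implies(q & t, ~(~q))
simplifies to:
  True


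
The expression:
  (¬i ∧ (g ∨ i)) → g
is always true.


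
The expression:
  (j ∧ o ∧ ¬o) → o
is always true.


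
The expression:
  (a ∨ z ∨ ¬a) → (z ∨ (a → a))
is always true.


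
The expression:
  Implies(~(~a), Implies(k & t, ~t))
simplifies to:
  ~a | ~k | ~t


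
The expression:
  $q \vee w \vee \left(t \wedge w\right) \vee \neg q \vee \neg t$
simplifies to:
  $\text{True}$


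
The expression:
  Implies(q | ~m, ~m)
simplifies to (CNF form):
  ~m | ~q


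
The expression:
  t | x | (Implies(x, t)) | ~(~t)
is always true.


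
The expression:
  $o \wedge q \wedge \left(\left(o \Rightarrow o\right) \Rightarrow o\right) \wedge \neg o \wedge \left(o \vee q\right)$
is never true.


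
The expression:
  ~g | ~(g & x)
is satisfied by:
  {g: False, x: False}
  {x: True, g: False}
  {g: True, x: False}


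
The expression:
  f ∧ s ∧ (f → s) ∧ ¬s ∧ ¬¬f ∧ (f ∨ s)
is never true.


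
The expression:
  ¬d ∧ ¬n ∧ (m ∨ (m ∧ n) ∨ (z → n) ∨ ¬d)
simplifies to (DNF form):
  ¬d ∧ ¬n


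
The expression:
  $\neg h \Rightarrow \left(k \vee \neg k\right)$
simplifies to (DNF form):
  $\text{True}$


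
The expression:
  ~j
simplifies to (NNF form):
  ~j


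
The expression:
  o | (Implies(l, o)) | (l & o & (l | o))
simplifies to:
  o | ~l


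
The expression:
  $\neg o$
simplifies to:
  $\neg o$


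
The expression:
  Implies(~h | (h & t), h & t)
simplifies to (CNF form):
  h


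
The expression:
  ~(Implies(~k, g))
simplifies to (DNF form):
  ~g & ~k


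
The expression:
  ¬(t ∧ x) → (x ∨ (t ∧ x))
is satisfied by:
  {x: True}


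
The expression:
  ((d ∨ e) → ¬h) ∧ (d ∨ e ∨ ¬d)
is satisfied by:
  {d: False, h: False, e: False}
  {e: True, d: False, h: False}
  {d: True, e: False, h: False}
  {e: True, d: True, h: False}
  {h: True, e: False, d: False}


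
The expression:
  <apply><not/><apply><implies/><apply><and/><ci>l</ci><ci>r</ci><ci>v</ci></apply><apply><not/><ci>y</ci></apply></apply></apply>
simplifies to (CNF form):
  <apply><and/><ci>l</ci><ci>r</ci><ci>v</ci><ci>y</ci></apply>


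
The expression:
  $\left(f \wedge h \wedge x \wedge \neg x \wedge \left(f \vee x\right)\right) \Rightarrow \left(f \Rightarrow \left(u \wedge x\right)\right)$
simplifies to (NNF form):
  $\text{True}$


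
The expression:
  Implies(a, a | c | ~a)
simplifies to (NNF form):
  True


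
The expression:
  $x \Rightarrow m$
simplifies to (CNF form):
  $m \vee \neg x$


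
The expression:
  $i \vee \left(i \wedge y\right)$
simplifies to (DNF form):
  $i$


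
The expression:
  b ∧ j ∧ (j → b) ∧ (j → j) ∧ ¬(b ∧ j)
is never true.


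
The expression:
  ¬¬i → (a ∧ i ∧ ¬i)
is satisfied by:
  {i: False}


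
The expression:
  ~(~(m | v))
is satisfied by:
  {m: True, v: True}
  {m: True, v: False}
  {v: True, m: False}


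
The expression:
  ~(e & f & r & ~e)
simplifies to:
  True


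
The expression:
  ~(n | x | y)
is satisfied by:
  {n: False, y: False, x: False}


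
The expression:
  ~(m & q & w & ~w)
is always true.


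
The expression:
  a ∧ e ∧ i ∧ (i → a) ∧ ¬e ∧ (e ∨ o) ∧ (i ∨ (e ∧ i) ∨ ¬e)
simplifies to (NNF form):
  False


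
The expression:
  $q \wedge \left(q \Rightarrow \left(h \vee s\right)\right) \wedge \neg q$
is never true.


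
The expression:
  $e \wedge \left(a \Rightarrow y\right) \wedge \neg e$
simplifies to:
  $\text{False}$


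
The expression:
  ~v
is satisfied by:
  {v: False}


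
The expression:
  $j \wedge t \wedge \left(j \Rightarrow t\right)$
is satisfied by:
  {t: True, j: True}


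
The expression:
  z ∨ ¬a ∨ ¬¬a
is always true.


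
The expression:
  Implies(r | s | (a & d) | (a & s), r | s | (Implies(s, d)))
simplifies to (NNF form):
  True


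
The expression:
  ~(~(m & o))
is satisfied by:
  {m: True, o: True}


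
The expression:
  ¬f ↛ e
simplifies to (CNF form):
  e ∨ ¬f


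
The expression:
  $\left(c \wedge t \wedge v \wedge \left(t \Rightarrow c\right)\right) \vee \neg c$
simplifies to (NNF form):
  $\left(t \wedge v\right) \vee \neg c$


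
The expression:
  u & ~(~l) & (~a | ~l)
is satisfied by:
  {u: True, l: True, a: False}


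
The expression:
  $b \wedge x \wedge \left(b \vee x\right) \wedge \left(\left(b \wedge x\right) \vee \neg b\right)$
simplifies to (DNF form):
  $b \wedge x$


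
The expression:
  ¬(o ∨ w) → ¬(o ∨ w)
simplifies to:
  True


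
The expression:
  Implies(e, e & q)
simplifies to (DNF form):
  q | ~e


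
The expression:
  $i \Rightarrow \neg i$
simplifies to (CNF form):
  $\neg i$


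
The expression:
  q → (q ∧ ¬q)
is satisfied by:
  {q: False}


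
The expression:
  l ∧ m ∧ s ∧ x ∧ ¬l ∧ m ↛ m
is never true.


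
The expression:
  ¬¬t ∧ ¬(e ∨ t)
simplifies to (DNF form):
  False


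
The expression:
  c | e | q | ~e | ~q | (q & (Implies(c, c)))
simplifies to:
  True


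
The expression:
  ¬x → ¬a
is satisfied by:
  {x: True, a: False}
  {a: False, x: False}
  {a: True, x: True}


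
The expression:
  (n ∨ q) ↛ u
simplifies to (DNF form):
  (n ∧ ¬u) ∨ (q ∧ ¬u)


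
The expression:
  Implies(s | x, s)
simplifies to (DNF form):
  s | ~x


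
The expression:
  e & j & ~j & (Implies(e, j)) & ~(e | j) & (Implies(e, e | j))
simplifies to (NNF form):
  False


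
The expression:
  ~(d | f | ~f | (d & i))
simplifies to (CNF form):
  False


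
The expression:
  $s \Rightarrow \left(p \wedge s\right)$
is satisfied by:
  {p: True, s: False}
  {s: False, p: False}
  {s: True, p: True}


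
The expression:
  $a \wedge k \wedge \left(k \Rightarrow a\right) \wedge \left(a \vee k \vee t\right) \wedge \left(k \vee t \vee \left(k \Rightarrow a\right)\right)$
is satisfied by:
  {a: True, k: True}


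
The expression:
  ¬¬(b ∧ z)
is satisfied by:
  {z: True, b: True}


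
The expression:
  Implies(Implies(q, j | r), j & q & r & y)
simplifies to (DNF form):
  (q & r & ~r) | (j & q & r & y) | (q & ~j & ~r) | (j & q & r & ~r) | (j & q & y & ~j) | (q & r & y & ~r) | (j & q & ~j & ~r) | (q & y & ~j & ~r)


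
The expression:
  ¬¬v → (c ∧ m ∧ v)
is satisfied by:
  {c: True, m: True, v: False}
  {c: True, m: False, v: False}
  {m: True, c: False, v: False}
  {c: False, m: False, v: False}
  {c: True, v: True, m: True}


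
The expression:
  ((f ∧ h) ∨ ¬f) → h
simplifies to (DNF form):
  f ∨ h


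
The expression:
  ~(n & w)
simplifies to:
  ~n | ~w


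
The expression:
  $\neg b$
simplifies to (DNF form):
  $\neg b$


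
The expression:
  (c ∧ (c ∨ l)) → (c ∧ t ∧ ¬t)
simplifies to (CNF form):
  ¬c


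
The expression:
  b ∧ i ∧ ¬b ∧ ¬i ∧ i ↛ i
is never true.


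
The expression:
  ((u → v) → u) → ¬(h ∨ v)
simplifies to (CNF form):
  (¬h ∨ ¬u) ∧ (¬u ∨ ¬v)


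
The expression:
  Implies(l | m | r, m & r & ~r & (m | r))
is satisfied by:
  {r: False, l: False, m: False}
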